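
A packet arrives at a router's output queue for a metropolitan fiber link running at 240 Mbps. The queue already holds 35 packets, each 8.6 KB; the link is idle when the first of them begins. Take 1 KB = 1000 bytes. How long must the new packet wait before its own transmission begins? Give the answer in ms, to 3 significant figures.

10.0 ms

Each queued packet: L/R = 68800/240000000 = 0.286667 ms.
35 queued → 10.0333 ms.
Queuing delay = 10.0 ms.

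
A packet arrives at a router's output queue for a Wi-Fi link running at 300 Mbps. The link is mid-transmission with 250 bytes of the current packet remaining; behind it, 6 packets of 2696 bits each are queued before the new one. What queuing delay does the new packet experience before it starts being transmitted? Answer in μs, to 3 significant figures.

Each queued packet: L/R = 2696/300000000 = 8.98667 μs.
6 queued → 53.92 μs.
Plus remaining 2000 bits of current packet: 6.66667 μs.
Queuing delay = 60.6 μs.

60.6 μs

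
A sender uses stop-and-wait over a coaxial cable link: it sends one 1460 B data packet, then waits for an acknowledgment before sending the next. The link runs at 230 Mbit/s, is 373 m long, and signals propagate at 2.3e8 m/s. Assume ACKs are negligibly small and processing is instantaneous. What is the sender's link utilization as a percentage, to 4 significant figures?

94.00 %

t_tx = L/R = 11680/230000000 = 5.07826e-05 s.
t_prop = 373/2.3e+08 = 1.62174e-06 s; RTT = 3.24348e-06 s.
Cycle = t_tx + RTT = 5.40261e-05 s.
Utilization = t_tx / cycle = 5.07826e-05/5.40261e-05 = 94.00 %.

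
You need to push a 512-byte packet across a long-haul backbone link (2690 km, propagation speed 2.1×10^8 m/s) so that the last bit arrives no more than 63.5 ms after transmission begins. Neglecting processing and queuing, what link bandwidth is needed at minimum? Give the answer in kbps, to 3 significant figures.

80.8 kbps

L = 4096 bits.
Propagation delay = 2690000 / 210000000 = 12.8095 ms.
Transmission budget = 63.5 − 12.8095 = 50.6905 ms.
R ≥ L / t_tx = 4096 bits / 0.0506905 s = 80.8 kbps.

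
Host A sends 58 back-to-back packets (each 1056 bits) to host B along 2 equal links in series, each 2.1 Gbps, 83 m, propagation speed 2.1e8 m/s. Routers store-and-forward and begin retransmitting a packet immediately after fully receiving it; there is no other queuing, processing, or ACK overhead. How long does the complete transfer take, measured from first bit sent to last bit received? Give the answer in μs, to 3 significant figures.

Per-hop transmission t_tx = L/R = 1056/2100000000 = 0.502857 μs.
Per-hop propagation t_prop = 83/210000000 = 0.395238 μs.
Pipeline fill: first packet needs 2·t_tx to clear all hops; remaining 57 packets each add one t_tx.
Total = (2+58-1)·t_tx + 2·t_prop = 59·0.502857 + 2·0.395238 = 30.5 μs.

30.5 μs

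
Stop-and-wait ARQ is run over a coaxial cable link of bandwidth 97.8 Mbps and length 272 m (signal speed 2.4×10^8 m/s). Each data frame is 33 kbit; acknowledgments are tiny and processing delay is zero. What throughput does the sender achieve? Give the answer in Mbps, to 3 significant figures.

t_tx = L/R = 33000/97800000 = 0.000337423 s.
t_prop = 272/240000000 = 1.13333e-06 s; RTT = 2.26667e-06 s.
Cycle = t_tx + RTT = 0.00033969 s.
Throughput = L / cycle = 33000 / 0.00033969 = 97.1 Mbps.

97.1 Mbps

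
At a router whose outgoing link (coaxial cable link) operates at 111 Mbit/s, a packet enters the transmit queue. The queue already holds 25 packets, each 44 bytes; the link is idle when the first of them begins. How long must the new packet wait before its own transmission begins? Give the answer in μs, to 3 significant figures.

79.3 μs

Each queued packet: L/R = 352/111000000 = 3.17117 μs.
25 queued → 79.2793 μs.
Queuing delay = 79.3 μs.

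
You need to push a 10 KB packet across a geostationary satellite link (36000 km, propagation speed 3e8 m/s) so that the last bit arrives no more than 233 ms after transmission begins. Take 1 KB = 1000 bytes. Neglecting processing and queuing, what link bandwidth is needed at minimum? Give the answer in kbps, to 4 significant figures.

L = 80000 bits.
Propagation delay = 36000000 / 300000000 = 120 ms.
Transmission budget = 233 − 120 = 113 ms.
R ≥ L / t_tx = 80000 bits / 0.113 s = 708.0 kbps.

708.0 kbps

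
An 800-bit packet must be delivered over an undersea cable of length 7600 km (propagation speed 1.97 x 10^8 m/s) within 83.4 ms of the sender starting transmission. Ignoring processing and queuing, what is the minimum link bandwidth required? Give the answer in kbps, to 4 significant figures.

Propagation delay = 7600000 / 197000000 = 38.5787 ms.
Transmission budget = 83.4 − 38.5787 = 44.8213 ms.
R ≥ L / t_tx = 800 bits / 0.0448213 s = 17.85 kbps.

17.85 kbps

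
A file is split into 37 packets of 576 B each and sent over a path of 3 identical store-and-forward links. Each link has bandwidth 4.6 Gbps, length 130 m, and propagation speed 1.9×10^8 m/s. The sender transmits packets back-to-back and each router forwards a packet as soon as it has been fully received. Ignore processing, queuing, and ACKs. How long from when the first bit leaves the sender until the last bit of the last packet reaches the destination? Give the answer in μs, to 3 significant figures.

41.1 μs

Per-hop transmission t_tx = L/R = 4608/4600000000 = 1.00174 μs.
Per-hop propagation t_prop = 130/190000000 = 0.684211 μs.
Pipeline fill: first packet needs 3·t_tx to clear all hops; remaining 36 packets each add one t_tx.
Total = (3+37-1)·t_tx + 3·t_prop = 39·1.00174 + 3·0.684211 = 41.1 μs.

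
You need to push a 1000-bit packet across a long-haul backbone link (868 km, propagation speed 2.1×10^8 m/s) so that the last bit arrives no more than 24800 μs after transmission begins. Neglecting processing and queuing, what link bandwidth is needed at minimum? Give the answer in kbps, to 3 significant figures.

Propagation delay = 868000 / 210000000 = 4133.33 μs.
Transmission budget = 24800 − 4133.33 = 20666.7 μs.
R ≥ L / t_tx = 1000 bits / 0.0206667 s = 48.4 kbps.

48.4 kbps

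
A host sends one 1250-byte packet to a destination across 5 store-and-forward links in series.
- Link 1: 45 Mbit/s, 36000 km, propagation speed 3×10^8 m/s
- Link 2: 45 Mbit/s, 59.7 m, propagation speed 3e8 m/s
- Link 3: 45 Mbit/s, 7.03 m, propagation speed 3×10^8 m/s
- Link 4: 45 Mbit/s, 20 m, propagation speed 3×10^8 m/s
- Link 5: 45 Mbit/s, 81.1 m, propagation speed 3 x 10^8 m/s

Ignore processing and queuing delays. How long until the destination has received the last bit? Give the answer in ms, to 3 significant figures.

L = 1250 × 8 = 10000 bits.
Transmission delay per hop = L/R = 10000/45000000 = 0.222222 ms; 5 hops → 1.11111 ms.
Propagation delays (d/s per hop): 120, 0.000199, 2.34333e-05, 6.66667e-05, 0.000270333 ms; sum = 120.001 ms.
End-to-end = 121 ms.

121 ms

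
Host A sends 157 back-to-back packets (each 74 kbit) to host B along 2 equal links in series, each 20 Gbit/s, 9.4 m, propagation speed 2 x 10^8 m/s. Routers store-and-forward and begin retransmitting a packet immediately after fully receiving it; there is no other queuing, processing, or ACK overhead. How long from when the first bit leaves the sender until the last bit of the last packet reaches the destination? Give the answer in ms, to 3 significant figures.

Per-hop transmission t_tx = L/R = 74000/20000000000 = 0.0037 ms.
Per-hop propagation t_prop = 9.4/200000000 = 4.7e-05 ms.
Pipeline fill: first packet needs 2·t_tx to clear all hops; remaining 156 packets each add one t_tx.
Total = (2+157-1)·t_tx + 2·t_prop = 158·0.0037 + 2·4.7e-05 = 0.585 ms.

0.585 ms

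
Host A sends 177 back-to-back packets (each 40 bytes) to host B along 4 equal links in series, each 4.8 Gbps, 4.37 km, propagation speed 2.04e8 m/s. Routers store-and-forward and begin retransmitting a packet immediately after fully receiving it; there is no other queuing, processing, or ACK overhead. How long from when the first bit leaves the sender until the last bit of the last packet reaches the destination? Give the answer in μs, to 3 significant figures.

97.7 μs

Per-hop transmission t_tx = L/R = 320/4800000000 = 0.0666667 μs.
Per-hop propagation t_prop = 4370/204000000 = 21.4216 μs.
Pipeline fill: first packet needs 4·t_tx to clear all hops; remaining 176 packets each add one t_tx.
Total = (4+177-1)·t_tx + 4·t_prop = 180·0.0666667 + 4·21.4216 = 97.7 μs.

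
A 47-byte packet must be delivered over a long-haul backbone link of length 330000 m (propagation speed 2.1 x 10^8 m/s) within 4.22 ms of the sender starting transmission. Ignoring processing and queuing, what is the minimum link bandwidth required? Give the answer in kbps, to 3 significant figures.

142 kbps

L = 376 bits.
Propagation delay = 330000 / 210000000 = 1.57143 ms.
Transmission budget = 4.22 − 1.57143 = 2.64857 ms.
R ≥ L / t_tx = 376 bits / 0.00264857 s = 142 kbps.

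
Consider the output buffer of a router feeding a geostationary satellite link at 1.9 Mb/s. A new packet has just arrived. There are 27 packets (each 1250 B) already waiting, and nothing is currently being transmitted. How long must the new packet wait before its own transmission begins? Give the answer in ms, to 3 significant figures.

142 ms

Each queued packet: L/R = 10000/1900000 = 5.26316 ms.
27 queued → 142.105 ms.
Queuing delay = 142 ms.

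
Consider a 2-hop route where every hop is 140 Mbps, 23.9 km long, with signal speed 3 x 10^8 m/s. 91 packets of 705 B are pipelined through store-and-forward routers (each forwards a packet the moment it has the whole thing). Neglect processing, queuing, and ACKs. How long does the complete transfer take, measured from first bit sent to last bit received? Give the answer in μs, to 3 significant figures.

Per-hop transmission t_tx = L/R = 5640/140000000 = 40.2857 μs.
Per-hop propagation t_prop = 23900/300000000 = 79.6667 μs.
Pipeline fill: first packet needs 2·t_tx to clear all hops; remaining 90 packets each add one t_tx.
Total = (2+91-1)·t_tx + 2·t_prop = 92·40.2857 + 2·79.6667 = 3870 μs.

3870 μs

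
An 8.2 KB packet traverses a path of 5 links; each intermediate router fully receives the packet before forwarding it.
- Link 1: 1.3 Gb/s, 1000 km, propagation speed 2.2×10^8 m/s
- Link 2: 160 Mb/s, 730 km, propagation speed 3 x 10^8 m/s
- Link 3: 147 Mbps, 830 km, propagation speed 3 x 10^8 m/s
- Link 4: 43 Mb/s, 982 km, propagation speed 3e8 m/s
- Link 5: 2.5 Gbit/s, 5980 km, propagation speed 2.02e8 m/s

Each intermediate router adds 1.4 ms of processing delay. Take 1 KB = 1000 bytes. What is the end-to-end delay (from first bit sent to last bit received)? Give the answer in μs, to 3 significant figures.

L = 65600 bits.
Transmission delays (L/R per hop): 50.4615, 410, 446.259, 1525.58, 26.24 μs; sum = 2458.54 μs.
Propagation delays (d/s per hop): 4545.45, 2433.33, 2766.67, 3273.33, 29604 μs; sum = 42622.7 μs.
Processing at 4 router(s): 4 × 1.4 ms = 5600 μs.
End-to-end = 50700 μs.

50700 μs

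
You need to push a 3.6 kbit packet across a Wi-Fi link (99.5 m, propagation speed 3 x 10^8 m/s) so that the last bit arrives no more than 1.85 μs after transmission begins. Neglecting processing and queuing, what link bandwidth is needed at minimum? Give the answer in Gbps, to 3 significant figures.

2.37 Gbps

Propagation delay = 99.5 / 300000000 = 0.331667 μs.
Transmission budget = 1.85 − 0.331667 = 1.51833 μs.
R ≥ L / t_tx = 3600 bits / 1.51833e-06 s = 2.37 Gbps.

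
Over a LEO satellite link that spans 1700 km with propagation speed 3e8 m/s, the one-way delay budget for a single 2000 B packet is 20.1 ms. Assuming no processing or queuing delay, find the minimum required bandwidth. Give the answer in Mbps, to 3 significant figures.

1.11 Mbps

L = 16000 bits.
Propagation delay = 1700000 / 300000000 = 5.66667 ms.
Transmission budget = 20.1 − 5.66667 = 14.4333 ms.
R ≥ L / t_tx = 16000 bits / 0.0144333 s = 1.11 Mbps.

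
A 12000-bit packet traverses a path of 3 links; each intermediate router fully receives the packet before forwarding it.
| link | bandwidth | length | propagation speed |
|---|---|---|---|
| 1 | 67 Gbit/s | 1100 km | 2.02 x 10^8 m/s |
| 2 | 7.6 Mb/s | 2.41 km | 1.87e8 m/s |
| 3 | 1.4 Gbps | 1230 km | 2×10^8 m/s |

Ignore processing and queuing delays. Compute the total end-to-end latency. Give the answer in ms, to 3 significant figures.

13.2 ms

Transmission delays (L/R per hop): 0.000179104, 1.57895, 0.00857143 ms; sum = 1.5877 ms.
Propagation delays (d/s per hop): 5.44554, 0.0128877, 6.15 ms; sum = 11.6084 ms.
End-to-end = 13.2 ms.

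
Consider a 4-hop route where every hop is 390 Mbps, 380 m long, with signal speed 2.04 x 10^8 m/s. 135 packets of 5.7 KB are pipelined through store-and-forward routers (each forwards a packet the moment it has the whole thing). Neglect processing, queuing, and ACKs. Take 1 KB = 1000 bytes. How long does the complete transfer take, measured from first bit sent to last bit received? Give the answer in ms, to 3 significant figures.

16.1 ms

Per-hop transmission t_tx = L/R = 45600/390000000 = 0.116923 ms.
Per-hop propagation t_prop = 380/204000000 = 0.00186275 ms.
Pipeline fill: first packet needs 4·t_tx to clear all hops; remaining 134 packets each add one t_tx.
Total = (4+135-1)·t_tx + 4·t_prop = 138·0.116923 + 4·0.00186275 = 16.1 ms.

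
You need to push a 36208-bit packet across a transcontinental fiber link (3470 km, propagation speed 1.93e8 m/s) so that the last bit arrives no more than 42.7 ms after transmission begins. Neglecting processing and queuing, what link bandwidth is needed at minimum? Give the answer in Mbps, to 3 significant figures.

1.46 Mbps

Propagation delay = 3470000 / 193000000 = 17.9793 ms.
Transmission budget = 42.7 − 17.9793 = 24.7207 ms.
R ≥ L / t_tx = 36208 bits / 0.0247207 s = 1.46 Mbps.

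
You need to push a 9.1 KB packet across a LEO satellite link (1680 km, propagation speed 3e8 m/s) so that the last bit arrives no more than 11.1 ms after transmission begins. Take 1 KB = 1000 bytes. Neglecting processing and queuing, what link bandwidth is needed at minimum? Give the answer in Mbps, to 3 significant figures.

L = 72800 bits.
Propagation delay = 1680000 / 300000000 = 5.6 ms.
Transmission budget = 11.1 − 5.6 = 5.5 ms.
R ≥ L / t_tx = 72800 bits / 0.0055 s = 13.2 Mbps.

13.2 Mbps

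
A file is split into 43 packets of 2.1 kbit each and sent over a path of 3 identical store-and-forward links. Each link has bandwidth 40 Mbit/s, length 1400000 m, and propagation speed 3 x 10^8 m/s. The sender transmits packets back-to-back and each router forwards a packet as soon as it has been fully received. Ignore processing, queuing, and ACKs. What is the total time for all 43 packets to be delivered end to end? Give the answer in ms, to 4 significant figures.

Per-hop transmission t_tx = L/R = 2100/40000000 = 0.0525 ms.
Per-hop propagation t_prop = 1400000/300000000 = 4.66667 ms.
Pipeline fill: first packet needs 3·t_tx to clear all hops; remaining 42 packets each add one t_tx.
Total = (3+43-1)·t_tx + 3·t_prop = 45·0.0525 + 3·4.66667 = 16.36 ms.

16.36 ms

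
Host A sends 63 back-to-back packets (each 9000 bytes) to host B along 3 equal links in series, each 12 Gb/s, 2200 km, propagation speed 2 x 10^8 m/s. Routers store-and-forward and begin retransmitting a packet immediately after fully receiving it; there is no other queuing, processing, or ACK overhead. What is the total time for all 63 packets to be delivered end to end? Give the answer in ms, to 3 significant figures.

33.4 ms

Per-hop transmission t_tx = L/R = 72000/12000000000 = 0.006 ms.
Per-hop propagation t_prop = 2200000/200000000 = 11 ms.
Pipeline fill: first packet needs 3·t_tx to clear all hops; remaining 62 packets each add one t_tx.
Total = (3+63-1)·t_tx + 3·t_prop = 65·0.006 + 3·11 = 33.4 ms.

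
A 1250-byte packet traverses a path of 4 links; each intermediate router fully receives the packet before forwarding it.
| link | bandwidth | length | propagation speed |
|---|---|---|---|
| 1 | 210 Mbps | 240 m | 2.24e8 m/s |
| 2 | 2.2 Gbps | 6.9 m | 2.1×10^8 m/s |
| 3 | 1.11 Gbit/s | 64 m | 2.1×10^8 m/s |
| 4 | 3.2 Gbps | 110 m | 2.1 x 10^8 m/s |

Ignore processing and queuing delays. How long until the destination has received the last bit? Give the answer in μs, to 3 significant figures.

66.2 μs

L = 1250 × 8 = 10000 bits.
Transmission delays (L/R per hop): 47.619, 4.54545, 9.00901, 3.125 μs; sum = 64.2985 μs.
Propagation delays (d/s per hop): 1.07143, 0.0328571, 0.304762, 0.52381 μs; sum = 1.93286 μs.
End-to-end = 66.2 μs.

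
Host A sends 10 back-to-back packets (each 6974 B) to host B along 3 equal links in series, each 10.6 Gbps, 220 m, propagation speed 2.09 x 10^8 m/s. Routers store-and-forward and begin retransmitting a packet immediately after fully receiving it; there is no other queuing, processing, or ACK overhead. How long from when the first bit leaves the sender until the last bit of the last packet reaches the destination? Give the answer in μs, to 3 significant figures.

Per-hop transmission t_tx = L/R = 55792/10600000000 = 5.2634 μs.
Per-hop propagation t_prop = 220/209000000 = 1.05263 μs.
Pipeline fill: first packet needs 3·t_tx to clear all hops; remaining 9 packets each add one t_tx.
Total = (3+10-1)·t_tx + 3·t_prop = 12·5.2634 + 3·1.05263 = 66.3 μs.

66.3 μs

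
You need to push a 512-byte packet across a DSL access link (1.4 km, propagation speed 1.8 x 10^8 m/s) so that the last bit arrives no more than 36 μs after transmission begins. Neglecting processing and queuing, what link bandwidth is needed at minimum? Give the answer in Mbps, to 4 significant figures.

145.1 Mbps

L = 4096 bits.
Propagation delay = 1400 / 180000000 = 7.77778 μs.
Transmission budget = 36 − 7.77778 = 28.2222 μs.
R ≥ L / t_tx = 4096 bits / 2.82222e-05 s = 145.1 Mbps.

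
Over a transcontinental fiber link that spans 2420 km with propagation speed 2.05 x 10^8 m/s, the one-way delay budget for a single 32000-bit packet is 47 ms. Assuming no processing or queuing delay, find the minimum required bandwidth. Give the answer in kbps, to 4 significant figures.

909.2 kbps

Propagation delay = 2420000 / 2.05e+08 = 11.8049 ms.
Transmission budget = 47 − 11.8049 = 35.1951 ms.
R ≥ L / t_tx = 32000 bits / 0.0351951 s = 909.2 kbps.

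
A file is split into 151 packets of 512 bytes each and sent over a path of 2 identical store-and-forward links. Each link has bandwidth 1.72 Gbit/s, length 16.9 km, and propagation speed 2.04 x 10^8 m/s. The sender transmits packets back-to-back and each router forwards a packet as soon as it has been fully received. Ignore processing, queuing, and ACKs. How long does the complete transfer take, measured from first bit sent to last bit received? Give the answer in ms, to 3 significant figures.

Per-hop transmission t_tx = L/R = 4096/1720000000 = 0.0023814 ms.
Per-hop propagation t_prop = 16900/204000000 = 0.0828431 ms.
Pipeline fill: first packet needs 2·t_tx to clear all hops; remaining 150 packets each add one t_tx.
Total = (2+151-1)·t_tx + 2·t_prop = 152·0.0023814 + 2·0.0828431 = 0.528 ms.

0.528 ms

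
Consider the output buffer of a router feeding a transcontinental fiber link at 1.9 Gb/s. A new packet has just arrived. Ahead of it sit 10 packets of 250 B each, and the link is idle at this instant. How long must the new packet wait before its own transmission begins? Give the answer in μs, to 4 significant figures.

Each queued packet: L/R = 2000/1900000000 = 1.05263 μs.
10 queued → 10.5263 μs.
Queuing delay = 10.53 μs.

10.53 μs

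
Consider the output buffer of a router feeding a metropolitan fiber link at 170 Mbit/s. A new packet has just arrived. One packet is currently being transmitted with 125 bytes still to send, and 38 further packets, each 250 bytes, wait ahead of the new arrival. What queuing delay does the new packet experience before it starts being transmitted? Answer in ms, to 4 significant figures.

0.4529 ms

Each queued packet: L/R = 2000/170000000 = 0.0117647 ms.
38 queued → 0.447059 ms.
Plus remaining 1000 bits of current packet: 0.00588235 ms.
Queuing delay = 0.4529 ms.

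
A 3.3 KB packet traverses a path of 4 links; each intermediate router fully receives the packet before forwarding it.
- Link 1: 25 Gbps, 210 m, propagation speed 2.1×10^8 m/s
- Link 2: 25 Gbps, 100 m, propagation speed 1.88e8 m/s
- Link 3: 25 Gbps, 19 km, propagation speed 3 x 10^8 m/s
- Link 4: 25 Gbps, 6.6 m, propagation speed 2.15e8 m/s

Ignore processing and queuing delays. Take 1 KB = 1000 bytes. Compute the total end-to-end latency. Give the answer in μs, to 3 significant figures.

69.1 μs

L = 26400 bits.
Transmission delay per hop = L/R = 26400/25000000000 = 1.056 μs; 4 hops → 4.224 μs.
Propagation delays (d/s per hop): 1, 0.531915, 63.3333, 0.0306977 μs; sum = 64.8959 μs.
End-to-end = 69.1 μs.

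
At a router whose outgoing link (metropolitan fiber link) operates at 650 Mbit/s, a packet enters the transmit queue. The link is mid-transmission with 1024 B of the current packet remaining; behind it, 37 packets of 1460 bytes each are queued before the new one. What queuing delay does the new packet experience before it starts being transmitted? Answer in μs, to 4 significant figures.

677.5 μs

Each queued packet: L/R = 11680/650000000 = 17.9692 μs.
37 queued → 664.862 μs.
Plus remaining 8192 bits of current packet: 12.6031 μs.
Queuing delay = 677.5 μs.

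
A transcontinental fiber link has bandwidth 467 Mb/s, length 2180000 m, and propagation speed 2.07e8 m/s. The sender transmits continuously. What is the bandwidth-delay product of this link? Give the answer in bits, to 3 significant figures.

4920000 bits

Propagation delay = 2180000 / 2.07e+08 = 0.0105314 s.
BDP = R × t_prop = 467000000 × 0.0105314 = 4918160 bits.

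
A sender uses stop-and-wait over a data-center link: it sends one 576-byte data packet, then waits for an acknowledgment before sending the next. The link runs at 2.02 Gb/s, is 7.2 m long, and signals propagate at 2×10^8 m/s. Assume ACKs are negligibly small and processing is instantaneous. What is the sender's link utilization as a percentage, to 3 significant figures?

96.9 %

t_tx = L/R = 4608/2020000000 = 2.28119e-06 s.
t_prop = 7.2/200000000 = 3.6e-08 s; RTT = 7.2e-08 s.
Cycle = t_tx + RTT = 2.35319e-06 s.
Utilization = t_tx / cycle = 2.28119e-06/2.35319e-06 = 96.9 %.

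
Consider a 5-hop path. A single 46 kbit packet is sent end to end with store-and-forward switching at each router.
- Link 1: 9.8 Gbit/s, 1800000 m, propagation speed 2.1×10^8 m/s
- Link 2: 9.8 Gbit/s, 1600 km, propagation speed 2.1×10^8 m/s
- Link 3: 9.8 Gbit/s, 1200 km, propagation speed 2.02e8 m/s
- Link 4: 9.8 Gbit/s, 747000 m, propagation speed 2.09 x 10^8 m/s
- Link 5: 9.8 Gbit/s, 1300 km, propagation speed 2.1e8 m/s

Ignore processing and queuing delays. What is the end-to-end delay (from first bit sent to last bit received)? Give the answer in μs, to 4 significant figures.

31920 μs

L = 46000 bits.
Transmission delay per hop = L/R = 46000/9800000000 = 4.69388 μs; 5 hops → 23.4694 μs.
Propagation delays (d/s per hop): 8571.43, 7619.05, 5940.59, 3574.16, 6190.48 μs; sum = 31895.7 μs.
End-to-end = 31920 μs.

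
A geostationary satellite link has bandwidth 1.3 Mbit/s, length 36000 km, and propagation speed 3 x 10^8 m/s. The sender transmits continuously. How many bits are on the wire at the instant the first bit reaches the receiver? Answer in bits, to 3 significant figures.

Propagation delay = 36000000 / 300000000 = 0.12 s.
BDP = R × t_prop = 1300000 × 0.12 = 156000 bits.

156000 bits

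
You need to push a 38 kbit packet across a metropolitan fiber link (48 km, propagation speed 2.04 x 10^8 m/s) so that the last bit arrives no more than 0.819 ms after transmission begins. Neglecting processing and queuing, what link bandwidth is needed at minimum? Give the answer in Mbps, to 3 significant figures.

Propagation delay = 48000 / 204000000 = 0.235294 ms.
Transmission budget = 0.819 − 0.235294 = 0.583706 ms.
R ≥ L / t_tx = 38000 bits / 0.000583706 s = 65.1 Mbps.

65.1 Mbps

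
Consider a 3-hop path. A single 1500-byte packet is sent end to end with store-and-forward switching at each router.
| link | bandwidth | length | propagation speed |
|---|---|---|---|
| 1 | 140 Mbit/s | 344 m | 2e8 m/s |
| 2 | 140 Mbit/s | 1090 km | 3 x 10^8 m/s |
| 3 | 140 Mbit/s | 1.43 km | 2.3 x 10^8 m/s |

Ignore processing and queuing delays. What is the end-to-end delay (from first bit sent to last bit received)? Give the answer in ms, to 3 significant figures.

L = 1500 × 8 = 12000 bits.
Transmission delay per hop = L/R = 12000/140000000 = 0.0857143 ms; 3 hops → 0.257143 ms.
Propagation delays (d/s per hop): 0.00172, 3.63333, 0.00621739 ms; sum = 3.64127 ms.
End-to-end = 3.90 ms.

3.90 ms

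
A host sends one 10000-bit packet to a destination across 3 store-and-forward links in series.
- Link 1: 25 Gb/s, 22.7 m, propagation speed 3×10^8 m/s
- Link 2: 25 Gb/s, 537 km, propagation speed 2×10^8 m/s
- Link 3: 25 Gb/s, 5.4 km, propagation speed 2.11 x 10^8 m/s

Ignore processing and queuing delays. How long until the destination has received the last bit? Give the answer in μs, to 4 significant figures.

Transmission delay per hop = L/R = 10000/25000000000 = 0.4 μs; 3 hops → 1.2 μs.
Propagation delays (d/s per hop): 0.0756667, 2685, 25.5924 μs; sum = 2710.67 μs.
End-to-end = 2712 μs.

2712 μs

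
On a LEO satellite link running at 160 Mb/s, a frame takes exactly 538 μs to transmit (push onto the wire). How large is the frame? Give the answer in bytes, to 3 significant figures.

10800 bytes

L = R × t_tx = 160000000 b/s × 0.000538 s = 86080 bits.
In bytes: 86080 / 8 = 10800 bytes.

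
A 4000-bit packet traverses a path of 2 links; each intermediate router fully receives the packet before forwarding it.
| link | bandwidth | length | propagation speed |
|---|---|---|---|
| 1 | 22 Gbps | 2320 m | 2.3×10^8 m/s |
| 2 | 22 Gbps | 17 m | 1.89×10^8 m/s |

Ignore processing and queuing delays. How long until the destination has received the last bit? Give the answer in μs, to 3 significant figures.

Transmission delay per hop = L/R = 4000/22000000000 = 0.181818 μs; 2 hops → 0.363636 μs.
Propagation delays (d/s per hop): 10.087, 0.0899471 μs; sum = 10.1769 μs.
End-to-end = 10.5 μs.

10.5 μs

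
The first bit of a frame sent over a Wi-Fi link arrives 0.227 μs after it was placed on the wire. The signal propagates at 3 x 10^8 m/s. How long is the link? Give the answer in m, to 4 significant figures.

68.10 m

d = s × t_prop = 300000000 × 2.27e-07 = 68.10 m.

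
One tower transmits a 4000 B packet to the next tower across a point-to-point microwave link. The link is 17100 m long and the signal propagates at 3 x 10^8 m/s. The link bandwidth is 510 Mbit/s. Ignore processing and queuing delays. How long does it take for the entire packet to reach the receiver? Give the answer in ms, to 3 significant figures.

L = 4000 × 8 = 32000 bits.
Transmission delay = L/R = 32000 / 510000000 = 0.0627451 ms.
Propagation delay = d/s = 17100 m / 300000000 m/s = 0.057 ms.
Total = 0.120 ms.

0.120 ms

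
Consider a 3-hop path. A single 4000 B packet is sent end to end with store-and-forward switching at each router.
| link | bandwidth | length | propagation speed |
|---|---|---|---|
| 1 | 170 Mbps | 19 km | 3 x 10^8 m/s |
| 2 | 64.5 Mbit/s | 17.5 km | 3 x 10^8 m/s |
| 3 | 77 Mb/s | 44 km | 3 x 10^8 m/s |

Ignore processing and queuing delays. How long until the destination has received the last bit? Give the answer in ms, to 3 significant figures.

L = 4000 × 8 = 32000 bits.
Transmission delays (L/R per hop): 0.188235, 0.496124, 0.415584 ms; sum = 1.09994 ms.
Propagation delays (d/s per hop): 0.0633333, 0.0583333, 0.146667 ms; sum = 0.268333 ms.
End-to-end = 1.37 ms.

1.37 ms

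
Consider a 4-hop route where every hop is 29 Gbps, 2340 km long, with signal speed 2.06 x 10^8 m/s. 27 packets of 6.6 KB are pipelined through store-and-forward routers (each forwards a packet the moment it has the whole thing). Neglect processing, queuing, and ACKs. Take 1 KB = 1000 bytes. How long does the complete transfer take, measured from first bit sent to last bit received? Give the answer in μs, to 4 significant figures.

Per-hop transmission t_tx = L/R = 52800/29000000000 = 1.82069 μs.
Per-hop propagation t_prop = 2340000/206000000 = 11359.2 μs.
Pipeline fill: first packet needs 4·t_tx to clear all hops; remaining 26 packets each add one t_tx.
Total = (4+27-1)·t_tx + 4·t_prop = 30·1.82069 + 4·11359.2 = 45490 μs.

45490 μs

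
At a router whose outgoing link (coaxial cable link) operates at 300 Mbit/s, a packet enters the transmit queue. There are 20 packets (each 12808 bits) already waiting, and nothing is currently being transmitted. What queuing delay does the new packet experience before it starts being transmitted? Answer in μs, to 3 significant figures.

854 μs

Each queued packet: L/R = 12808/300000000 = 42.6933 μs.
20 queued → 853.867 μs.
Queuing delay = 854 μs.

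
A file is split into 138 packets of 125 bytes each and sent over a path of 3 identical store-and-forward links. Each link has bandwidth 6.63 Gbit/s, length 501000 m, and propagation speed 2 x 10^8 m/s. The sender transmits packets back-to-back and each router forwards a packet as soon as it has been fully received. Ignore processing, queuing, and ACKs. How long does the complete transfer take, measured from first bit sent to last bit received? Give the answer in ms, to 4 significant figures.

Per-hop transmission t_tx = L/R = 1000/6630000000 = 0.00015083 ms.
Per-hop propagation t_prop = 501000/200000000 = 2.505 ms.
Pipeline fill: first packet needs 3·t_tx to clear all hops; remaining 137 packets each add one t_tx.
Total = (3+138-1)·t_tx + 3·t_prop = 140·0.00015083 + 3·2.505 = 7.536 ms.

7.536 ms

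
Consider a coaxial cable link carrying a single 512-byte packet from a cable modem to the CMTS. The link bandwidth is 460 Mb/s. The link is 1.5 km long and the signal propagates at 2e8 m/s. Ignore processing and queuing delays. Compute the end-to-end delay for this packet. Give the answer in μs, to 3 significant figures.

L = 512 × 8 = 4096 bits.
Transmission delay = L/R = 4096 / 460000000 = 8.90435 μs.
Propagation delay = d/s = 1500 m / 200000000 m/s = 7.5 μs.
Total = 16.4 μs.

16.4 μs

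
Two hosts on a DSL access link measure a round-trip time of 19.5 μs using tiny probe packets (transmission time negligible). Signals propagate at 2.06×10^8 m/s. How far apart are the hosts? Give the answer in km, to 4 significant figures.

2.009 km

One-way propagation = RTT/2 = 9.75 μs.
d = s × t = 206000000 × 9.75e-06 = 2.009 km.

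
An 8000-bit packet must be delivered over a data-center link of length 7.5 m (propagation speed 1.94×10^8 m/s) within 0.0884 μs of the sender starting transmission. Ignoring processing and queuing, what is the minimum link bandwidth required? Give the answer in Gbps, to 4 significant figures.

Propagation delay = 7.5 / 194000000 = 0.0386598 μs.
Transmission budget = 0.0884 − 0.0386598 = 0.0497402 μs.
R ≥ L / t_tx = 8000 bits / 4.97402e-08 s = 160.8 Gbps.

160.8 Gbps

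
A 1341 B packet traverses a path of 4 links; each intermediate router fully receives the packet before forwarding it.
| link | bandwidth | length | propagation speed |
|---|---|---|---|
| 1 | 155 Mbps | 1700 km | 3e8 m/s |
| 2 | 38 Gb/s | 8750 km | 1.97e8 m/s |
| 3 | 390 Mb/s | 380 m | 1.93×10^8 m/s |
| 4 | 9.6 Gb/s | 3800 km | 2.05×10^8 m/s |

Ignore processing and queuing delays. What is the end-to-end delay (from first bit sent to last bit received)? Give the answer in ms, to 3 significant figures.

L = 1341 × 8 = 10728 bits.
Transmission delays (L/R per hop): 0.0692129, 0.000282316, 0.0275077, 0.0011175 ms; sum = 0.0981204 ms.
Propagation delays (d/s per hop): 5.66667, 44.4162, 0.00196891, 18.5366 ms; sum = 68.6215 ms.
End-to-end = 68.7 ms.

68.7 ms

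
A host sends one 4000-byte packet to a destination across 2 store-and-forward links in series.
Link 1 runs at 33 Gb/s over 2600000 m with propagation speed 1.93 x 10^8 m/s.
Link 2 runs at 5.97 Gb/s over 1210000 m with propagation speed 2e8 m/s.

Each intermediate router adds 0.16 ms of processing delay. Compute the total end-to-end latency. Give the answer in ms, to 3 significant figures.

L = 4000 × 8 = 32000 bits.
Transmission delays (L/R per hop): 0.000969697, 0.00536013 ms; sum = 0.00632983 ms.
Propagation delays (d/s per hop): 13.4715, 6.05 ms; sum = 19.5215 ms.
Processing at 1 router(s): 1 × 0.16 ms = 0.16 ms.
End-to-end = 19.7 ms.

19.7 ms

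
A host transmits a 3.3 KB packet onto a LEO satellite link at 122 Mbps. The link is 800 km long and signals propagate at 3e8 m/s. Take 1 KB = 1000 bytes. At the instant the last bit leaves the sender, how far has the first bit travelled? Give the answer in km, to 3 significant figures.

64.9 km

t_tx = L/R = 26400/122000000 = 0.000216393 s.
Distance = s × t_tx = 300000000 × 0.000216393 = 64.9 km.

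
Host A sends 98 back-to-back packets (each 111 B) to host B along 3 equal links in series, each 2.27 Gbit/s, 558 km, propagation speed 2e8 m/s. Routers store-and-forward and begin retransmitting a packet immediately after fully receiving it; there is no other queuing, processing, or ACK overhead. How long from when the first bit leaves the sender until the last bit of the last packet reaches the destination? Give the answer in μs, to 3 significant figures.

8410 μs

Per-hop transmission t_tx = L/R = 888/2270000000 = 0.391189 μs.
Per-hop propagation t_prop = 558000/200000000 = 2790 μs.
Pipeline fill: first packet needs 3·t_tx to clear all hops; remaining 97 packets each add one t_tx.
Total = (3+98-1)·t_tx + 3·t_prop = 100·0.391189 + 3·2790 = 8410 μs.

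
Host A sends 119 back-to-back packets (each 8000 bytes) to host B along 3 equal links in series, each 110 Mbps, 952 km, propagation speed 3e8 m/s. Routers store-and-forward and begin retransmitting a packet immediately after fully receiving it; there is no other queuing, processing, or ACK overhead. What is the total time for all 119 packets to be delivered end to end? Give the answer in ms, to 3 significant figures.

79.9 ms

Per-hop transmission t_tx = L/R = 64000/110000000 = 0.581818 ms.
Per-hop propagation t_prop = 952000/300000000 = 3.17333 ms.
Pipeline fill: first packet needs 3·t_tx to clear all hops; remaining 118 packets each add one t_tx.
Total = (3+119-1)·t_tx + 3·t_prop = 121·0.581818 + 3·3.17333 = 79.9 ms.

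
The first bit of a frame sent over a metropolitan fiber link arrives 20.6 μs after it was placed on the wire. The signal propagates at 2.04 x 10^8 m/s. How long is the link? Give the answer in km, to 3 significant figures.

4.20 km

d = s × t_prop = 204000000 × 2.06e-05 = 4.20 km.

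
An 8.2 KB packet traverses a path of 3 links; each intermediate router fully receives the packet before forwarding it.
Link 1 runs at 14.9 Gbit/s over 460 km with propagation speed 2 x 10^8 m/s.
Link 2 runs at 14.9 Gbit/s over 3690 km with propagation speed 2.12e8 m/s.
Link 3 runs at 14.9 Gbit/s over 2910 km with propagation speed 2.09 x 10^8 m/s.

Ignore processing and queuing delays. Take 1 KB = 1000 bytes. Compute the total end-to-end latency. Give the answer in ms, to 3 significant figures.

33.6 ms

L = 65600 bits.
Transmission delay per hop = L/R = 65600/14900000000 = 0.00440268 ms; 3 hops → 0.0132081 ms.
Propagation delays (d/s per hop): 2.3, 17.4057, 13.9234 ms; sum = 33.6291 ms.
End-to-end = 33.6 ms.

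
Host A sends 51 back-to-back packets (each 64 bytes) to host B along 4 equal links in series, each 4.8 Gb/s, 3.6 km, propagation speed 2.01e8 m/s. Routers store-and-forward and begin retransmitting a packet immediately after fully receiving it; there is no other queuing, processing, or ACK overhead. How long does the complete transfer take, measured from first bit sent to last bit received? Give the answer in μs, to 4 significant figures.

Per-hop transmission t_tx = L/R = 512/4800000000 = 0.106667 μs.
Per-hop propagation t_prop = 3600/2.01e+08 = 17.9104 μs.
Pipeline fill: first packet needs 4·t_tx to clear all hops; remaining 50 packets each add one t_tx.
Total = (4+51-1)·t_tx + 4·t_prop = 54·0.106667 + 4·17.9104 = 77.40 μs.

77.40 μs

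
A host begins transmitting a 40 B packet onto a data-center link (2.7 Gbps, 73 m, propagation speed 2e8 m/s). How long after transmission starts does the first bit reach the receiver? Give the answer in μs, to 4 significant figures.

First bit experiences only propagation delay: d/s = 73/200000000 = 0.3650 μs.

0.3650 μs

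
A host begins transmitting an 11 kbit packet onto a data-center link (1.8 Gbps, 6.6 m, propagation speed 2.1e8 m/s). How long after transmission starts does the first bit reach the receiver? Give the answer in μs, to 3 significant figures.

0.0314 μs

First bit experiences only propagation delay: d/s = 6.6/210000000 = 0.0314 μs.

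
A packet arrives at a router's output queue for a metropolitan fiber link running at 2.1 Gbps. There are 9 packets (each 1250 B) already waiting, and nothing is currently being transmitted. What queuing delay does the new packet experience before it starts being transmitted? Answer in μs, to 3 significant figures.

42.9 μs

Each queued packet: L/R = 10000/2100000000 = 4.7619 μs.
9 queued → 42.8571 μs.
Queuing delay = 42.9 μs.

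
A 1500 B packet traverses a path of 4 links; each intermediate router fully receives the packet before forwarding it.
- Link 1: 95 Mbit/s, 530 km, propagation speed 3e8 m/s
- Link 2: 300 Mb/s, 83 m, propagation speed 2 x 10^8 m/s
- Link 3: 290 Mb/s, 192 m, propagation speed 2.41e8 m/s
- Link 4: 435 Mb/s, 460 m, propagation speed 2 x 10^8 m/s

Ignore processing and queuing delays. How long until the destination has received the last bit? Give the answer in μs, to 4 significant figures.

2005 μs

L = 1500 × 8 = 12000 bits.
Transmission delays (L/R per hop): 126.316, 40, 41.3793, 27.5862 μs; sum = 235.281 μs.
Propagation delays (d/s per hop): 1766.67, 0.415, 0.79668, 2.3 μs; sum = 1770.18 μs.
End-to-end = 2005 μs.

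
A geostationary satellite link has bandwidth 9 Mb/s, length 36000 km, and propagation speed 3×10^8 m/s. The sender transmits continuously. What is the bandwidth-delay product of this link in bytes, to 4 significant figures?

Propagation delay = 36000000 / 300000000 = 0.12 s.
BDP = R × t_prop = 9000000 × 0.12 = 1080000 bits.
In bytes: 1080000/8 = 135000 bytes.

135000 bytes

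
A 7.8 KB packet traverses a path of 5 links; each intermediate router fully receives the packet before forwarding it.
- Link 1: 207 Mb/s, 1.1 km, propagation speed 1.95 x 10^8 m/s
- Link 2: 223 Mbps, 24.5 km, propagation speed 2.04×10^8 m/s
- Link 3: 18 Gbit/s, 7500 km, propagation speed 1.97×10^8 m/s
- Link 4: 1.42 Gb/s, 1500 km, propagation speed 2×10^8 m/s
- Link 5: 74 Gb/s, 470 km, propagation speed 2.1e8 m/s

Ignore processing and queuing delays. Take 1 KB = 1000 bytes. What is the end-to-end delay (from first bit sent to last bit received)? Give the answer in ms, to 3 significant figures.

L = 62400 bits.
Transmission delays (L/R per hop): 0.301449, 0.279821, 0.00346667, 0.0439437, 0.000843243 ms; sum = 0.629523 ms.
Propagation delays (d/s per hop): 0.00564103, 0.120098, 38.0711, 7.5, 2.2381 ms; sum = 47.9349 ms.
End-to-end = 48.6 ms.

48.6 ms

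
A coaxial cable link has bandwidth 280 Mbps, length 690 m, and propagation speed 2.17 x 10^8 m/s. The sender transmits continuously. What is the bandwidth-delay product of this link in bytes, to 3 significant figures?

Propagation delay = 690 / 217000000 = 3.17972e-06 s.
BDP = R × t_prop = 280000000 × 3.17972e-06 = 890.323 bits.
In bytes: 890.323/8 = 111 bytes.

111 bytes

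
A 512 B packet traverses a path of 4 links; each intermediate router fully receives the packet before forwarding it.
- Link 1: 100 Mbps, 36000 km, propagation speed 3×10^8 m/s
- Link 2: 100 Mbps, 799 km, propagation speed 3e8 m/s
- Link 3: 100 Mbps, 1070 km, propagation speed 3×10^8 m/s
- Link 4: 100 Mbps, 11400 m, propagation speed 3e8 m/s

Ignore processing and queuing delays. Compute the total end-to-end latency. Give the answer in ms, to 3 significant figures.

126 ms

L = 512 × 8 = 4096 bits.
Transmission delay per hop = L/R = 4096/100000000 = 0.04096 ms; 4 hops → 0.16384 ms.
Propagation delays (d/s per hop): 120, 2.66333, 3.56667, 0.038 ms; sum = 126.268 ms.
End-to-end = 126 ms.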